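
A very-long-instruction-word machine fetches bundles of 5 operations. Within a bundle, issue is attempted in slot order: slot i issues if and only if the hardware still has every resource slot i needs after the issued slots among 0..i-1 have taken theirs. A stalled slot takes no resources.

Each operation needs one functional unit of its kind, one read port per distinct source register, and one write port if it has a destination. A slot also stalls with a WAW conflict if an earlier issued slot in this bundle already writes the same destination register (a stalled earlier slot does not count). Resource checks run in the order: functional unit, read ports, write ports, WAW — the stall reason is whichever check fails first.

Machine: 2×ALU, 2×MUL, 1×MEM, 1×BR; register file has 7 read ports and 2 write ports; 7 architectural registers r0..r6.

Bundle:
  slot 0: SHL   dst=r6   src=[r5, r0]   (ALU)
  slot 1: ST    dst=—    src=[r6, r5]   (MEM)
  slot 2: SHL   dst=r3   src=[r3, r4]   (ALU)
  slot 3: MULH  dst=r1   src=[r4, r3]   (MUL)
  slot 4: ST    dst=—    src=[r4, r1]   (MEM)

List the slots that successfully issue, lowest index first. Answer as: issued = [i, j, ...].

issued = [0, 1, 2]

(0) want 1×ALU +2rd +1wr — yes → AL1|MU2|ME1|BR1|rd5|wr1
(1) want 1×MEM +2rd +0wr — yes → AL1|MU2|ME0|BR1|rd3|wr1
(2) want 1×ALU +2rd +1wr — yes → AL0|MU2|ME0|BR1|rd1|wr0
(3) want 1×MUL +2rd +1wr — RD_PORT → AL0|MU2|ME0|BR1|rd1|wr0
(4) want 1×MEM +2rd +0wr — FU → AL0|MU2|ME0|BR1|rd1|wr0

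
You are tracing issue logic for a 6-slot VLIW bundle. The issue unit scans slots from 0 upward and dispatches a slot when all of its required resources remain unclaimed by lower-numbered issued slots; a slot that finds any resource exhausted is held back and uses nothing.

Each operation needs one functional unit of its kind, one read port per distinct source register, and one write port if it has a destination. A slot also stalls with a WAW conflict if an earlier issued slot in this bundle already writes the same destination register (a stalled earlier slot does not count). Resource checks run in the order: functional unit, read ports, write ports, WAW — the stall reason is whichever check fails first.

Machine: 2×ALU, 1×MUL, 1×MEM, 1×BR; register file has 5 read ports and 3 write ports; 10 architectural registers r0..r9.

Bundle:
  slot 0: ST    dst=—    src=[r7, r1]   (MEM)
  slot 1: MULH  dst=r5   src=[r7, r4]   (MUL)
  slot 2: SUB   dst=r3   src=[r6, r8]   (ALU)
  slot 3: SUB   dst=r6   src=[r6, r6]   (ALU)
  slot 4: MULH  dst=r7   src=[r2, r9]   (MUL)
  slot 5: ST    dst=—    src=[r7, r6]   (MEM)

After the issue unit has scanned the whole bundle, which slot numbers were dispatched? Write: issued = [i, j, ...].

issued = [0, 1, 3]

[0] MEM needs rd=2 wr=0: ok; after: ALU=2 MUL=1 MEM=0 BR=1, R=3, W=3
[1] MUL needs rd=2 wr=1: ok; after: ALU=2 MUL=0 MEM=0 BR=1, R=1, W=2
[2] ALU needs rd=2 wr=1: RD_PORT; after: ALU=2 MUL=0 MEM=0 BR=1, R=1, W=2
[3] ALU needs rd=1 wr=1: ok; after: ALU=1 MUL=0 MEM=0 BR=1, R=0, W=1
[4] MUL needs rd=2 wr=1: FU; after: ALU=1 MUL=0 MEM=0 BR=1, R=0, W=1
[5] MEM needs rd=2 wr=0: FU; after: ALU=1 MUL=0 MEM=0 BR=1, R=0, W=1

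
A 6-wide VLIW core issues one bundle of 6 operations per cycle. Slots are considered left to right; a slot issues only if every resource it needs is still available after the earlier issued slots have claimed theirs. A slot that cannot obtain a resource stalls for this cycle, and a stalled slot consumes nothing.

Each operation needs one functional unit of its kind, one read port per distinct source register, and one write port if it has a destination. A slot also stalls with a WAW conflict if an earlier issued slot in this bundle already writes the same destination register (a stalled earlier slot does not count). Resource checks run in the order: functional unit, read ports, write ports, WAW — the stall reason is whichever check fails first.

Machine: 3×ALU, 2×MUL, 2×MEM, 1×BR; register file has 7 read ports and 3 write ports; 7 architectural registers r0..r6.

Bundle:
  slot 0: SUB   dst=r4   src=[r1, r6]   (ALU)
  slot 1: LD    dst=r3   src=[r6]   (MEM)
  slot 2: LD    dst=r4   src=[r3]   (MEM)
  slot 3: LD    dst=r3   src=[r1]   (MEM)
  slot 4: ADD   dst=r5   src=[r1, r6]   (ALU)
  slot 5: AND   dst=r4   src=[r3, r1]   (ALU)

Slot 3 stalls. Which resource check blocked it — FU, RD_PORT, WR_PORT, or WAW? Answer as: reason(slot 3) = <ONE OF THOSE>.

reason(slot 3) = WAW

[0] ALU needs rd=2 wr=1: ok; after: ALU=2 MUL=2 MEM=2 BR=1, R=5, W=2
[1] MEM needs rd=1 wr=1: ok; after: ALU=2 MUL=2 MEM=1 BR=1, R=4, W=1
[2] MEM needs rd=1 wr=1: WAW; after: ALU=2 MUL=2 MEM=1 BR=1, R=4, W=1
[3] MEM needs rd=1 wr=1: WAW; after: ALU=2 MUL=2 MEM=1 BR=1, R=4, W=1
[4] ALU needs rd=2 wr=1: ok; after: ALU=1 MUL=2 MEM=1 BR=1, R=2, W=0
[5] ALU needs rd=2 wr=1: WR_PORT; after: ALU=1 MUL=2 MEM=1 BR=1, R=2, W=0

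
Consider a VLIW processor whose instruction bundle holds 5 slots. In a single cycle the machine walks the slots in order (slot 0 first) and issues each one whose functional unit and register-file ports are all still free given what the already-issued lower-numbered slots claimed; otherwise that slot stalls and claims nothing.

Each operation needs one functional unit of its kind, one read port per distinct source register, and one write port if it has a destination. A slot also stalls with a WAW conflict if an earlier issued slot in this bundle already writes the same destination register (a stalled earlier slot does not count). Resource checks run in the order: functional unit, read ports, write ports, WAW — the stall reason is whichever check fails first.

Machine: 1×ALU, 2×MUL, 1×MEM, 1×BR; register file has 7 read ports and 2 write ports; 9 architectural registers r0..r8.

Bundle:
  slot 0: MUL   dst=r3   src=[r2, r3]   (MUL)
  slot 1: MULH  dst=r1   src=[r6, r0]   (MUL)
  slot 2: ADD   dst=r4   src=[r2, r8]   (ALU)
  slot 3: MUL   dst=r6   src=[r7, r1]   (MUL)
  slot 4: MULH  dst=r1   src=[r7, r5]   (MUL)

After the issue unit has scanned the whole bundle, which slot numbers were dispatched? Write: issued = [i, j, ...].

(0) want 1×MUL +2rd +1wr — yes → AL1|MU1|ME1|BR1|rd5|wr1
(1) want 1×MUL +2rd +1wr — yes → AL1|MU0|ME1|BR1|rd3|wr0
(2) want 1×ALU +2rd +1wr — WR_PORT → AL1|MU0|ME1|BR1|rd3|wr0
(3) want 1×MUL +2rd +1wr — FU → AL1|MU0|ME1|BR1|rd3|wr0
(4) want 1×MUL +2rd +1wr — FU → AL1|MU0|ME1|BR1|rd3|wr0

issued = [0, 1]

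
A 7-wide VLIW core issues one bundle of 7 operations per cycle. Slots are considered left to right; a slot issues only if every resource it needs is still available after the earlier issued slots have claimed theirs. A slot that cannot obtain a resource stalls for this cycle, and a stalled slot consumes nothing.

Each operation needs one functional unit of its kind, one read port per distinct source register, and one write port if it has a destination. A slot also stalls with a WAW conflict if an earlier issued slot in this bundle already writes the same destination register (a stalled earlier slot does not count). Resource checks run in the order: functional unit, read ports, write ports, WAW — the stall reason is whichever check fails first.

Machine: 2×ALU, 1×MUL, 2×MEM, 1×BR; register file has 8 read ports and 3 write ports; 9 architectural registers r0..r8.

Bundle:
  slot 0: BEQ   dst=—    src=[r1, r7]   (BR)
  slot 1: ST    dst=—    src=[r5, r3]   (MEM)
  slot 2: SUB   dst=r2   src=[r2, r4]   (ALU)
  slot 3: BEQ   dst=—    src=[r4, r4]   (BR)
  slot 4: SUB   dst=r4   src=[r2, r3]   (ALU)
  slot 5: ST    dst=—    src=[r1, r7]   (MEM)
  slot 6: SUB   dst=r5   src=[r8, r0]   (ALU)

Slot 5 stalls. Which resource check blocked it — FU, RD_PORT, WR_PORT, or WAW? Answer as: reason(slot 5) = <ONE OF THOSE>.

#0 BR src=r1,r7 dispatched  <A:2 Mu:1 Ld:2 B:0 rd:6 wr:3>
#1 MEM src=r5,r3 dispatched  <A:2 Mu:1 Ld:1 B:0 rd:4 wr:3>
#2 ALU src=r2,r4 dispatched  <A:1 Mu:1 Ld:1 B:0 rd:2 wr:2>
#3 BR src=r4,r4 held:FU  <A:1 Mu:1 Ld:1 B:0 rd:2 wr:2>
#4 ALU src=r2,r3 dispatched  <A:0 Mu:1 Ld:1 B:0 rd:0 wr:1>
#5 MEM src=r1,r7 held:RD_PORT  <A:0 Mu:1 Ld:1 B:0 rd:0 wr:1>
#6 ALU src=r8,r0 held:FU  <A:0 Mu:1 Ld:1 B:0 rd:0 wr:1>

reason(slot 5) = RD_PORT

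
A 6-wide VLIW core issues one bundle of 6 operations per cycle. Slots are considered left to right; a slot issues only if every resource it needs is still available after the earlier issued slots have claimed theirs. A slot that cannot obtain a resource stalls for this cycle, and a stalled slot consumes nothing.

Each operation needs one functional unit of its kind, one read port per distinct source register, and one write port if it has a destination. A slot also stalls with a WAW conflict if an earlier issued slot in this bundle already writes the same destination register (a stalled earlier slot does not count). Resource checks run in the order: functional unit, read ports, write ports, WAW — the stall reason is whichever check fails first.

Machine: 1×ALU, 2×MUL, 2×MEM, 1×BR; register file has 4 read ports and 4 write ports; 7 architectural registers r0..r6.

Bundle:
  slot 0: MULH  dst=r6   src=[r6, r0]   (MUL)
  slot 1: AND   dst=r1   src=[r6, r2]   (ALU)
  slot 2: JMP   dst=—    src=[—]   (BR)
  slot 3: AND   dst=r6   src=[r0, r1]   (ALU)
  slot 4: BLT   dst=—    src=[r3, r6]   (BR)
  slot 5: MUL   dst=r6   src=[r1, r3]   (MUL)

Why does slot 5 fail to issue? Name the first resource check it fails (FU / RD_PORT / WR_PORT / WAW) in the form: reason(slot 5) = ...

reason(slot 5) = RD_PORT

  0. MUL→r6 ⇒ go  {1A/1Mu/2Ld/1B | 2r 3w}
  1. ALU→r1 ⇒ go  {0A/1Mu/2Ld/1B | 0r 2w}
  2. BR ⇒ go  {0A/1Mu/2Ld/0B | 0r 2w}
  3. ALU→r6 ⇒ no(FU)  {0A/1Mu/2Ld/0B | 0r 2w}
  4. BR ⇒ no(FU)  {0A/1Mu/2Ld/0B | 0r 2w}
  5. MUL→r6 ⇒ no(RD_PORT)  {0A/1Mu/2Ld/0B | 0r 2w}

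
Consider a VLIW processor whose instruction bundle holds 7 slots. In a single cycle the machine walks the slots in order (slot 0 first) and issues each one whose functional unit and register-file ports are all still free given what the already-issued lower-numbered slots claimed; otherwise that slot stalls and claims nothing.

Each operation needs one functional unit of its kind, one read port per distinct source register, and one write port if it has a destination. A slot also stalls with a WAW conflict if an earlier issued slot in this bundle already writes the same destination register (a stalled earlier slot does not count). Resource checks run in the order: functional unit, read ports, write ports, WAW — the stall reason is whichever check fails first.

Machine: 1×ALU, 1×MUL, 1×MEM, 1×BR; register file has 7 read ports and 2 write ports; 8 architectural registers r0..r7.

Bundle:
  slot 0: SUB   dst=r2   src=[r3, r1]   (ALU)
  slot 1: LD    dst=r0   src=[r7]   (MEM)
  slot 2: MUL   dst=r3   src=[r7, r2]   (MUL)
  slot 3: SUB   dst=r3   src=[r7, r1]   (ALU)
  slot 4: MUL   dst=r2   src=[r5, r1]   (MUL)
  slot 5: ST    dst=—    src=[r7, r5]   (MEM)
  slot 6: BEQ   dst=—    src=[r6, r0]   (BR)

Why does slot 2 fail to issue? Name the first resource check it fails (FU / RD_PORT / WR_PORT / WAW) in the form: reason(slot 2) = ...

reason(slot 2) = WR_PORT

(0) want 1×ALU +2rd +1wr — yes → AL0|MU1|ME1|BR1|rd5|wr1
(1) want 1×MEM +1rd +1wr — yes → AL0|MU1|ME0|BR1|rd4|wr0
(2) want 1×MUL +2rd +1wr — WR_PORT → AL0|MU1|ME0|BR1|rd4|wr0
(3) want 1×ALU +2rd +1wr — FU → AL0|MU1|ME0|BR1|rd4|wr0
(4) want 1×MUL +2rd +1wr — WR_PORT → AL0|MU1|ME0|BR1|rd4|wr0
(5) want 1×MEM +2rd +0wr — FU → AL0|MU1|ME0|BR1|rd4|wr0
(6) want 1×BR +2rd +0wr — yes → AL0|MU1|ME0|BR0|rd2|wr0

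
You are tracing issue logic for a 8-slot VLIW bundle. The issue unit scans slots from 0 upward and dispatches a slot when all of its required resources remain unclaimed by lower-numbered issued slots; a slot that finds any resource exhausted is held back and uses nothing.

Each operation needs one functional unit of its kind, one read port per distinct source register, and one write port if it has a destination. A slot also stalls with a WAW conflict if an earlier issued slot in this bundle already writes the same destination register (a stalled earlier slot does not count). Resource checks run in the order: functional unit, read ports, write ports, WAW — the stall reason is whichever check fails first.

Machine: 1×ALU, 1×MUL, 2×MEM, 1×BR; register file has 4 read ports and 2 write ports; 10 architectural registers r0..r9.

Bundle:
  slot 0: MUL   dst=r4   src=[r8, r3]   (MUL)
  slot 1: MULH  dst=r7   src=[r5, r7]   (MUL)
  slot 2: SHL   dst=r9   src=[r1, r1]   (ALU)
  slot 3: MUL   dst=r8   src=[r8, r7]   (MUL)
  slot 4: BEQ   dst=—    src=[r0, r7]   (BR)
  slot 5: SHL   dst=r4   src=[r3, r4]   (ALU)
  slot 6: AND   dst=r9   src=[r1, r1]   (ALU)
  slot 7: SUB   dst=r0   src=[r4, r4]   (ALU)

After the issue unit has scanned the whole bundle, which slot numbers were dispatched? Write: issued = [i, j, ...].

[0] MUL needs rd=2 wr=1: ok; after: ALU=1 MUL=0 MEM=2 BR=1, R=2, W=1
[1] MUL needs rd=2 wr=1: FU; after: ALU=1 MUL=0 MEM=2 BR=1, R=2, W=1
[2] ALU needs rd=1 wr=1: ok; after: ALU=0 MUL=0 MEM=2 BR=1, R=1, W=0
[3] MUL needs rd=2 wr=1: FU; after: ALU=0 MUL=0 MEM=2 BR=1, R=1, W=0
[4] BR needs rd=2 wr=0: RD_PORT; after: ALU=0 MUL=0 MEM=2 BR=1, R=1, W=0
[5] ALU needs rd=2 wr=1: FU; after: ALU=0 MUL=0 MEM=2 BR=1, R=1, W=0
[6] ALU needs rd=1 wr=1: FU; after: ALU=0 MUL=0 MEM=2 BR=1, R=1, W=0
[7] ALU needs rd=1 wr=1: FU; after: ALU=0 MUL=0 MEM=2 BR=1, R=1, W=0

issued = [0, 2]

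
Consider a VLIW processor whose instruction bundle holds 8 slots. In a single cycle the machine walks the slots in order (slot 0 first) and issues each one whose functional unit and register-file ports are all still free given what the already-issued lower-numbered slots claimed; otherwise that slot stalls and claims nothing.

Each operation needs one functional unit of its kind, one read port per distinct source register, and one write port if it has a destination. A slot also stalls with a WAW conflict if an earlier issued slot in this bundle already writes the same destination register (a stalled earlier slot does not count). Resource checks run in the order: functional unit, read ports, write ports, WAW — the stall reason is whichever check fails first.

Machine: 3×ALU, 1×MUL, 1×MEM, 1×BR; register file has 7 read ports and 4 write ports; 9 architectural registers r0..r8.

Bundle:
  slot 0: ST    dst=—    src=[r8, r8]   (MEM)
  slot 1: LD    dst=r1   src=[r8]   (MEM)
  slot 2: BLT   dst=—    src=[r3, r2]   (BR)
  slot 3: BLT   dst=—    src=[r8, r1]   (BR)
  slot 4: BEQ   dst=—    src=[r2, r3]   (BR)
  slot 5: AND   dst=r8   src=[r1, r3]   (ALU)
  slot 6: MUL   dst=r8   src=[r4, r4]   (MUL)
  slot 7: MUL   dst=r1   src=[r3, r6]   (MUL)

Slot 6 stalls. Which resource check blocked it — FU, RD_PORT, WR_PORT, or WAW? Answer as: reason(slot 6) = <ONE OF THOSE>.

[0] MEM needs rd=1 wr=0: ok; after: ALU=3 MUL=1 MEM=0 BR=1, R=6, W=4
[1] MEM needs rd=1 wr=1: FU; after: ALU=3 MUL=1 MEM=0 BR=1, R=6, W=4
[2] BR needs rd=2 wr=0: ok; after: ALU=3 MUL=1 MEM=0 BR=0, R=4, W=4
[3] BR needs rd=2 wr=0: FU; after: ALU=3 MUL=1 MEM=0 BR=0, R=4, W=4
[4] BR needs rd=2 wr=0: FU; after: ALU=3 MUL=1 MEM=0 BR=0, R=4, W=4
[5] ALU needs rd=2 wr=1: ok; after: ALU=2 MUL=1 MEM=0 BR=0, R=2, W=3
[6] MUL needs rd=1 wr=1: WAW; after: ALU=2 MUL=1 MEM=0 BR=0, R=2, W=3
[7] MUL needs rd=2 wr=1: ok; after: ALU=2 MUL=0 MEM=0 BR=0, R=0, W=2

reason(slot 6) = WAW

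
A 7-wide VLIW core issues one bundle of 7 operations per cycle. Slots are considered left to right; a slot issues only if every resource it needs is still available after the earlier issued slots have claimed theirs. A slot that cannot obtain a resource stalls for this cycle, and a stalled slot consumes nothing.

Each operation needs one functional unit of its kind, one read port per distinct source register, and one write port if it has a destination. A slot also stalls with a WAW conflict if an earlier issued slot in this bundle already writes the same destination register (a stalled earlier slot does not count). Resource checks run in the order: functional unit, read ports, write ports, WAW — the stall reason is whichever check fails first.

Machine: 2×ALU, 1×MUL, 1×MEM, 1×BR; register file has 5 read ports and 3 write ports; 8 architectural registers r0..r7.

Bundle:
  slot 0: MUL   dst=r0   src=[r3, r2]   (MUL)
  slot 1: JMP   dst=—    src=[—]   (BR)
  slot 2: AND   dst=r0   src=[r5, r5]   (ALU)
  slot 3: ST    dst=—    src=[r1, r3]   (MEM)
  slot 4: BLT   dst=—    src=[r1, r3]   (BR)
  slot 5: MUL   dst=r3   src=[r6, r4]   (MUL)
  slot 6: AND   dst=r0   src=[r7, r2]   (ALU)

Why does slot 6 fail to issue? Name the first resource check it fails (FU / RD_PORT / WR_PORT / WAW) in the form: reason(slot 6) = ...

reason(slot 6) = RD_PORT

slot 0 (MUL): ISSUE — free A2,Mu0,Ld1,B1 rp3 wp2
slot 1 (BR): ISSUE — free A2,Mu0,Ld1,B0 rp3 wp2
slot 2 (ALU): stall WAW — free A2,Mu0,Ld1,B0 rp3 wp2
slot 3 (MEM): ISSUE — free A2,Mu0,Ld0,B0 rp1 wp2
slot 4 (BR): stall FU — free A2,Mu0,Ld0,B0 rp1 wp2
slot 5 (MUL): stall FU — free A2,Mu0,Ld0,B0 rp1 wp2
slot 6 (ALU): stall RD_PORT — free A2,Mu0,Ld0,B0 rp1 wp2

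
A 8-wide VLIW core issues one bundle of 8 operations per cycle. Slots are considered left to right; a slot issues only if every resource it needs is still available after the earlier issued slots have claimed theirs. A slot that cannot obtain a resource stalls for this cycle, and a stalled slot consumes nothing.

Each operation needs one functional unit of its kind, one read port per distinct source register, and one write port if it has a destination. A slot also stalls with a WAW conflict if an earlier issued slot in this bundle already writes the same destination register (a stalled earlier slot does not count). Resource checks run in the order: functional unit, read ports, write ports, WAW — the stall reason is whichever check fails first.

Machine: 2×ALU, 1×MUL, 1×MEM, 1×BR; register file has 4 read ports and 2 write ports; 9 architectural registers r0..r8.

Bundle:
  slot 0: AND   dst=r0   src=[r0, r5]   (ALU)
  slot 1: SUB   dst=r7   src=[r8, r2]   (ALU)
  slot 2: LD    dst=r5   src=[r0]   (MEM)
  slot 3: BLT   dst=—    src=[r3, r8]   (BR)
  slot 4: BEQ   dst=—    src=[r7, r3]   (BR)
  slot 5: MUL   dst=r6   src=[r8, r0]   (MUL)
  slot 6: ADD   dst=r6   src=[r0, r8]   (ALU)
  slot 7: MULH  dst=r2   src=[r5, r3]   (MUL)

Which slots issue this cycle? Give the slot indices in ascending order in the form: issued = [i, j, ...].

(0) want 1×ALU +2rd +1wr — yes → AL1|MU1|ME1|BR1|rd2|wr1
(1) want 1×ALU +2rd +1wr — yes → AL0|MU1|ME1|BR1|rd0|wr0
(2) want 1×MEM +1rd +1wr — RD_PORT → AL0|MU1|ME1|BR1|rd0|wr0
(3) want 1×BR +2rd +0wr — RD_PORT → AL0|MU1|ME1|BR1|rd0|wr0
(4) want 1×BR +2rd +0wr — RD_PORT → AL0|MU1|ME1|BR1|rd0|wr0
(5) want 1×MUL +2rd +1wr — RD_PORT → AL0|MU1|ME1|BR1|rd0|wr0
(6) want 1×ALU +2rd +1wr — FU → AL0|MU1|ME1|BR1|rd0|wr0
(7) want 1×MUL +2rd +1wr — RD_PORT → AL0|MU1|ME1|BR1|rd0|wr0

issued = [0, 1]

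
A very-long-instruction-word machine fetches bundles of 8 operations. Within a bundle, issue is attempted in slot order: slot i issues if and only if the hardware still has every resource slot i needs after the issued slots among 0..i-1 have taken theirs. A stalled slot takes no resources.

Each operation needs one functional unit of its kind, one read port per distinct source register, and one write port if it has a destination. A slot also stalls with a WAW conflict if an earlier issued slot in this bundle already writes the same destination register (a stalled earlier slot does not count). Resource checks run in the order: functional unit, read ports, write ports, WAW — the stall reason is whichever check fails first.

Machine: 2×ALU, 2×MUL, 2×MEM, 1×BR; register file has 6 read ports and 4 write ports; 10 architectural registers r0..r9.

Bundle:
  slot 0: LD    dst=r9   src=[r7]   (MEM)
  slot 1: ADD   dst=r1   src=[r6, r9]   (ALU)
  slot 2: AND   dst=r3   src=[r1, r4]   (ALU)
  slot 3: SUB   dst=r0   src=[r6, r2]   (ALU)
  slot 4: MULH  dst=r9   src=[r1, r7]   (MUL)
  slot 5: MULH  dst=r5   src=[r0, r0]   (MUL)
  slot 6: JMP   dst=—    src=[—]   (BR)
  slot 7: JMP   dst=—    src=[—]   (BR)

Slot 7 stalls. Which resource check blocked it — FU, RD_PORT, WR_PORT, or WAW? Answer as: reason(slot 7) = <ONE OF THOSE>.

[0] MEM needs rd=1 wr=1: ok; after: ALU=2 MUL=2 MEM=1 BR=1, R=5, W=3
[1] ALU needs rd=2 wr=1: ok; after: ALU=1 MUL=2 MEM=1 BR=1, R=3, W=2
[2] ALU needs rd=2 wr=1: ok; after: ALU=0 MUL=2 MEM=1 BR=1, R=1, W=1
[3] ALU needs rd=2 wr=1: FU; after: ALU=0 MUL=2 MEM=1 BR=1, R=1, W=1
[4] MUL needs rd=2 wr=1: RD_PORT; after: ALU=0 MUL=2 MEM=1 BR=1, R=1, W=1
[5] MUL needs rd=1 wr=1: ok; after: ALU=0 MUL=1 MEM=1 BR=1, R=0, W=0
[6] BR needs rd=0 wr=0: ok; after: ALU=0 MUL=1 MEM=1 BR=0, R=0, W=0
[7] BR needs rd=0 wr=0: FU; after: ALU=0 MUL=1 MEM=1 BR=0, R=0, W=0

reason(slot 7) = FU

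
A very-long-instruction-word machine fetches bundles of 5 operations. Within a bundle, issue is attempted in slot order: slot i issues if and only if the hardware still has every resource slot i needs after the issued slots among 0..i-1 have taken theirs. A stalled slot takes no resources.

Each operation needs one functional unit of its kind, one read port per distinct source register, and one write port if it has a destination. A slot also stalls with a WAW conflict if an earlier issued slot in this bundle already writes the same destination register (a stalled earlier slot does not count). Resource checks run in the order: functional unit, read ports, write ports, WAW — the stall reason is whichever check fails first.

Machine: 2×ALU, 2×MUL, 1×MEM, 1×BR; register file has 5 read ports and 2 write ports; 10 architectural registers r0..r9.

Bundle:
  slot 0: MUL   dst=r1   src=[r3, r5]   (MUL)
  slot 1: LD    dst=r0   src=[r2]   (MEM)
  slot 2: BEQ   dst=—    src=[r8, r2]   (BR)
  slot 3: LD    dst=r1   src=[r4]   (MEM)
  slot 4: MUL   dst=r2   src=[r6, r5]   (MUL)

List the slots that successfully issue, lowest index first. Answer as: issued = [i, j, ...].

issued = [0, 1, 2]

(0) want 1×MUL +2rd +1wr — yes → AL2|MU1|ME1|BR1|rd3|wr1
(1) want 1×MEM +1rd +1wr — yes → AL2|MU1|ME0|BR1|rd2|wr0
(2) want 1×BR +2rd +0wr — yes → AL2|MU1|ME0|BR0|rd0|wr0
(3) want 1×MEM +1rd +1wr — FU → AL2|MU1|ME0|BR0|rd0|wr0
(4) want 1×MUL +2rd +1wr — RD_PORT → AL2|MU1|ME0|BR0|rd0|wr0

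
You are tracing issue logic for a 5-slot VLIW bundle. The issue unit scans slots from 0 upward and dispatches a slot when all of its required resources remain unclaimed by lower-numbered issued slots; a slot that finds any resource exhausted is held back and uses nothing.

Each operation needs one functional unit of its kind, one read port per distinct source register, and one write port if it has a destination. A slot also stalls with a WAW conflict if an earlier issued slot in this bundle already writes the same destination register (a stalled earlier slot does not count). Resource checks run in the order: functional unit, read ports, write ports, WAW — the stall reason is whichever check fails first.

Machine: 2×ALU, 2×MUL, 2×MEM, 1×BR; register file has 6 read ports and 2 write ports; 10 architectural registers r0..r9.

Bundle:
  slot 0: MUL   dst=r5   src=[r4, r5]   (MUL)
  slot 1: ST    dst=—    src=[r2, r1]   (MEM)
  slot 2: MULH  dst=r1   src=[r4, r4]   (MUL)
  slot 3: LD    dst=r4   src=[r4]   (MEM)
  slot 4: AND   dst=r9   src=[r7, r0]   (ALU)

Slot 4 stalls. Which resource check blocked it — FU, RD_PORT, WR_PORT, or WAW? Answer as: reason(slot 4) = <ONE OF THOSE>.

reason(slot 4) = RD_PORT

  0. MUL→r5 ⇒ go  {2A/1Mu/2Ld/1B | 4r 1w}
  1. MEM ⇒ go  {2A/1Mu/1Ld/1B | 2r 1w}
  2. MUL→r1 ⇒ go  {2A/0Mu/1Ld/1B | 1r 0w}
  3. MEM→r4 ⇒ no(WR_PORT)  {2A/0Mu/1Ld/1B | 1r 0w}
  4. ALU→r9 ⇒ no(RD_PORT)  {2A/0Mu/1Ld/1B | 1r 0w}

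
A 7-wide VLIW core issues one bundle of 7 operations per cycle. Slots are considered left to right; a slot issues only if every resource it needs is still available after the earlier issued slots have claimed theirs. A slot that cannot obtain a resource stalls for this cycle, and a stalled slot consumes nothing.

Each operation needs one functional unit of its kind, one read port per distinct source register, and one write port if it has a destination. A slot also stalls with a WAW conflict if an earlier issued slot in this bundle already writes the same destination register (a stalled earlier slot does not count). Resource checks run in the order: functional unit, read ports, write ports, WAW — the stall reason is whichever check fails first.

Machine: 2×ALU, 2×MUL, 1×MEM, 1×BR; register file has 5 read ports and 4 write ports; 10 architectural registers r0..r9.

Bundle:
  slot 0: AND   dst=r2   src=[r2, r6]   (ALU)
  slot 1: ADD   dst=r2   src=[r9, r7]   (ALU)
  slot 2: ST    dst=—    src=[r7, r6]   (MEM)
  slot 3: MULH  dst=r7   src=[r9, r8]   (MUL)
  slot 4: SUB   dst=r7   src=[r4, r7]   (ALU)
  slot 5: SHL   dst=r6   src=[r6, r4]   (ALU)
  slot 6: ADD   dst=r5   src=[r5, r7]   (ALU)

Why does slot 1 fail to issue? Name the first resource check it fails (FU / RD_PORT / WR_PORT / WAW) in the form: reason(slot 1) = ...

reason(slot 1) = WAW

[0] ALU needs rd=2 wr=1: ok; after: ALU=1 MUL=2 MEM=1 BR=1, R=3, W=3
[1] ALU needs rd=2 wr=1: WAW; after: ALU=1 MUL=2 MEM=1 BR=1, R=3, W=3
[2] MEM needs rd=2 wr=0: ok; after: ALU=1 MUL=2 MEM=0 BR=1, R=1, W=3
[3] MUL needs rd=2 wr=1: RD_PORT; after: ALU=1 MUL=2 MEM=0 BR=1, R=1, W=3
[4] ALU needs rd=2 wr=1: RD_PORT; after: ALU=1 MUL=2 MEM=0 BR=1, R=1, W=3
[5] ALU needs rd=2 wr=1: RD_PORT; after: ALU=1 MUL=2 MEM=0 BR=1, R=1, W=3
[6] ALU needs rd=2 wr=1: RD_PORT; after: ALU=1 MUL=2 MEM=0 BR=1, R=1, W=3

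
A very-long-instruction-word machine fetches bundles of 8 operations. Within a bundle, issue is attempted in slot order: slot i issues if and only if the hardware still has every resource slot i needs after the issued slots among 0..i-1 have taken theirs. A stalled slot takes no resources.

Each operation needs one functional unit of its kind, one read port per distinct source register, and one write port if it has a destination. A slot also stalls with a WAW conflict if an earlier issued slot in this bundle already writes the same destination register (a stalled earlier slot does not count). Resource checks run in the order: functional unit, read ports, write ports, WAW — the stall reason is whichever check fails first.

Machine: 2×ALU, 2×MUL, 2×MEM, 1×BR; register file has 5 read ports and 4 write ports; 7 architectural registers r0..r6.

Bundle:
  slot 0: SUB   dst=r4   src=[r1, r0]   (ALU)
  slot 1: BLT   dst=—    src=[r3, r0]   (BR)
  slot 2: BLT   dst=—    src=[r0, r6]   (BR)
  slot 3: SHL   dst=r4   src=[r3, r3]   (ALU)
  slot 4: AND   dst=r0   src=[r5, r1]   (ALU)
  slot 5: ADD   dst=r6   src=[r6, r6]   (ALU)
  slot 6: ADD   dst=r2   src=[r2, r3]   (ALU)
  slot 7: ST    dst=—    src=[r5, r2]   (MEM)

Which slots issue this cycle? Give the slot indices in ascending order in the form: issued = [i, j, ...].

issued = [0, 1, 5]

  0. ALU→r4 ⇒ go  {1A/2Mu/2Ld/1B | 3r 3w}
  1. BR ⇒ go  {1A/2Mu/2Ld/0B | 1r 3w}
  2. BR ⇒ no(FU)  {1A/2Mu/2Ld/0B | 1r 3w}
  3. ALU→r4 ⇒ no(WAW)  {1A/2Mu/2Ld/0B | 1r 3w}
  4. ALU→r0 ⇒ no(RD_PORT)  {1A/2Mu/2Ld/0B | 1r 3w}
  5. ALU→r6 ⇒ go  {0A/2Mu/2Ld/0B | 0r 2w}
  6. ALU→r2 ⇒ no(FU)  {0A/2Mu/2Ld/0B | 0r 2w}
  7. MEM ⇒ no(RD_PORT)  {0A/2Mu/2Ld/0B | 0r 2w}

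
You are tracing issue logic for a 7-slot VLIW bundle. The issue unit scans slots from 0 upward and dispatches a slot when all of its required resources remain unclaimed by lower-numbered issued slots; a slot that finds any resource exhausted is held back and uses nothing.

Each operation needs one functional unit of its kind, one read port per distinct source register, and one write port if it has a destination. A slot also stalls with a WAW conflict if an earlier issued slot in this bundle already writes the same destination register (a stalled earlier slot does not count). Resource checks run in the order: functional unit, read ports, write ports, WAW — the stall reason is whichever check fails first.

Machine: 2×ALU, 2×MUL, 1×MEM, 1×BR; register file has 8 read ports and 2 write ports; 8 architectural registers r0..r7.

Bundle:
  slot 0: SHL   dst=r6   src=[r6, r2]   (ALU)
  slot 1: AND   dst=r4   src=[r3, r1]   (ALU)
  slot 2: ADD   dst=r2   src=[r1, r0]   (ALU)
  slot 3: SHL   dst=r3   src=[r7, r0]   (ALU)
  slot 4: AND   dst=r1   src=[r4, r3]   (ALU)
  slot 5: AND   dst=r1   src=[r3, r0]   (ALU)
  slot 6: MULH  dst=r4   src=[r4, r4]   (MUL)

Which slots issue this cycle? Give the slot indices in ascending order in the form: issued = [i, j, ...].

issued = [0, 1]

[0] ALU needs rd=2 wr=1: ok; after: ALU=1 MUL=2 MEM=1 BR=1, R=6, W=1
[1] ALU needs rd=2 wr=1: ok; after: ALU=0 MUL=2 MEM=1 BR=1, R=4, W=0
[2] ALU needs rd=2 wr=1: FU; after: ALU=0 MUL=2 MEM=1 BR=1, R=4, W=0
[3] ALU needs rd=2 wr=1: FU; after: ALU=0 MUL=2 MEM=1 BR=1, R=4, W=0
[4] ALU needs rd=2 wr=1: FU; after: ALU=0 MUL=2 MEM=1 BR=1, R=4, W=0
[5] ALU needs rd=2 wr=1: FU; after: ALU=0 MUL=2 MEM=1 BR=1, R=4, W=0
[6] MUL needs rd=1 wr=1: WR_PORT; after: ALU=0 MUL=2 MEM=1 BR=1, R=4, W=0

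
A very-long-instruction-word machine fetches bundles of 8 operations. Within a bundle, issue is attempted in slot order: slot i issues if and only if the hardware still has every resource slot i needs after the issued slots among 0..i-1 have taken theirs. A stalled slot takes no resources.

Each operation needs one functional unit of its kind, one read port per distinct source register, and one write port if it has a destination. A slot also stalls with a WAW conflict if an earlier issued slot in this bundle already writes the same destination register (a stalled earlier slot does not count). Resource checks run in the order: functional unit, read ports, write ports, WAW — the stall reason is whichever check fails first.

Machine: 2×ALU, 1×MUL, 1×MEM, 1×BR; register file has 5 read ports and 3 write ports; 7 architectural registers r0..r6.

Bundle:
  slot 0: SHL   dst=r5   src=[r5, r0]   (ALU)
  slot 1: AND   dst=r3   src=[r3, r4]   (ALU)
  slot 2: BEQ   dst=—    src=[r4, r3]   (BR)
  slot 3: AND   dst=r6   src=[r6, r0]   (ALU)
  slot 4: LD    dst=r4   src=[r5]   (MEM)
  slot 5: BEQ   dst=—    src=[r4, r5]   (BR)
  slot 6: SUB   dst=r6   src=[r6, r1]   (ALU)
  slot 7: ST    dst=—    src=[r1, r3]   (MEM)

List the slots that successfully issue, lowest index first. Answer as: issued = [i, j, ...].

issued = [0, 1, 4]

  0. ALU→r5 ⇒ go  {1A/1Mu/1Ld/1B | 3r 2w}
  1. ALU→r3 ⇒ go  {0A/1Mu/1Ld/1B | 1r 1w}
  2. BR ⇒ no(RD_PORT)  {0A/1Mu/1Ld/1B | 1r 1w}
  3. ALU→r6 ⇒ no(FU)  {0A/1Mu/1Ld/1B | 1r 1w}
  4. MEM→r4 ⇒ go  {0A/1Mu/0Ld/1B | 0r 0w}
  5. BR ⇒ no(RD_PORT)  {0A/1Mu/0Ld/1B | 0r 0w}
  6. ALU→r6 ⇒ no(FU)  {0A/1Mu/0Ld/1B | 0r 0w}
  7. MEM ⇒ no(FU)  {0A/1Mu/0Ld/1B | 0r 0w}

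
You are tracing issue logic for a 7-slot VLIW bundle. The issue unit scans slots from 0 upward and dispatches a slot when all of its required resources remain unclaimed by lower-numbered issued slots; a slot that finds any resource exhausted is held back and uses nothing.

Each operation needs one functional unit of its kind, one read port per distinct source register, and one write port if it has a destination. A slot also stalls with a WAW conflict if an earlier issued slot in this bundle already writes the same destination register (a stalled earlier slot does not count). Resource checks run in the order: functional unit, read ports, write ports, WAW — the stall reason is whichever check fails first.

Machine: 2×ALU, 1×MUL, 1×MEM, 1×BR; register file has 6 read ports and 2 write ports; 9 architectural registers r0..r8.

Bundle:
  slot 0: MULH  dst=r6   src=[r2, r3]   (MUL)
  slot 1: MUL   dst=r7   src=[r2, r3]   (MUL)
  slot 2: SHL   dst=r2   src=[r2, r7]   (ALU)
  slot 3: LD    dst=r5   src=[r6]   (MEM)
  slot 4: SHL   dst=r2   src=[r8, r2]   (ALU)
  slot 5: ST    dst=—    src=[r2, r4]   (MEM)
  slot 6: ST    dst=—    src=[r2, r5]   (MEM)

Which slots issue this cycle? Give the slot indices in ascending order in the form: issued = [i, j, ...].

#0 MUL src=r2,r3 dispatched  <A:2 Mu:0 Ld:1 B:1 rd:4 wr:1>
#1 MUL src=r2,r3 held:FU  <A:2 Mu:0 Ld:1 B:1 rd:4 wr:1>
#2 ALU src=r2,r7 dispatched  <A:1 Mu:0 Ld:1 B:1 rd:2 wr:0>
#3 MEM src=r6 held:WR_PORT  <A:1 Mu:0 Ld:1 B:1 rd:2 wr:0>
#4 ALU src=r8,r2 held:WR_PORT  <A:1 Mu:0 Ld:1 B:1 rd:2 wr:0>
#5 MEM src=r2,r4 dispatched  <A:1 Mu:0 Ld:0 B:1 rd:0 wr:0>
#6 MEM src=r2,r5 held:FU  <A:1 Mu:0 Ld:0 B:1 rd:0 wr:0>

issued = [0, 2, 5]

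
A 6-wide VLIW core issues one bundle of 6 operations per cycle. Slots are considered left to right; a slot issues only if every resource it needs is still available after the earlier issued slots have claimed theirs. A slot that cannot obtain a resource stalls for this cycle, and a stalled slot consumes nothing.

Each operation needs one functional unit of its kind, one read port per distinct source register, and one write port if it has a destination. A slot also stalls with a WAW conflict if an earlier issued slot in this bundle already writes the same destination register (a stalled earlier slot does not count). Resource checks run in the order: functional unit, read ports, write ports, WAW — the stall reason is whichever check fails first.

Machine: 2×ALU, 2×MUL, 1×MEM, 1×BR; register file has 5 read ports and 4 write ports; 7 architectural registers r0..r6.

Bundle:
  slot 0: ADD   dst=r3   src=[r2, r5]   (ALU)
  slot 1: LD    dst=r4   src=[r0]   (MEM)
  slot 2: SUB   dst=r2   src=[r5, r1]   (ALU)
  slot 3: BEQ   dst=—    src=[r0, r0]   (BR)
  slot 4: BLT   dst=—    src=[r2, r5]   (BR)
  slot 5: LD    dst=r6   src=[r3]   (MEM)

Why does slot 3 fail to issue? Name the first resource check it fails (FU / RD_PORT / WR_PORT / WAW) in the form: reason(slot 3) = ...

reason(slot 3) = RD_PORT

slot 0 (ALU): ISSUE — free A1,Mu2,Ld1,B1 rp3 wp3
slot 1 (MEM): ISSUE — free A1,Mu2,Ld0,B1 rp2 wp2
slot 2 (ALU): ISSUE — free A0,Mu2,Ld0,B1 rp0 wp1
slot 3 (BR): stall RD_PORT — free A0,Mu2,Ld0,B1 rp0 wp1
slot 4 (BR): stall RD_PORT — free A0,Mu2,Ld0,B1 rp0 wp1
slot 5 (MEM): stall FU — free A0,Mu2,Ld0,B1 rp0 wp1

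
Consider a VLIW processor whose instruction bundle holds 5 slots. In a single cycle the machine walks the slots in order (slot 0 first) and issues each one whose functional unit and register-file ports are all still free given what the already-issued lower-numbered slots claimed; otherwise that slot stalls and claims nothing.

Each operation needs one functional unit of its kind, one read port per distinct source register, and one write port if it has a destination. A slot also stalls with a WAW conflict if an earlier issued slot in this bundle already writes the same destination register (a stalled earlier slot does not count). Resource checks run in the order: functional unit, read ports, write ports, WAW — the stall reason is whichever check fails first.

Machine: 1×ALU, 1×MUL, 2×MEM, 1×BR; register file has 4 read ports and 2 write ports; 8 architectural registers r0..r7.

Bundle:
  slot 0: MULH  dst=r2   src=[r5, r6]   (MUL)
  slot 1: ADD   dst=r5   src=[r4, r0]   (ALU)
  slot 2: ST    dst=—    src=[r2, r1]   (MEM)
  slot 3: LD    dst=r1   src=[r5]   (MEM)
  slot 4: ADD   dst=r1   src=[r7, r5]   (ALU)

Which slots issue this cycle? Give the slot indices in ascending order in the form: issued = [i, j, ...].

#0 MUL src=r5,r6 dispatched  <A:1 Mu:0 Ld:2 B:1 rd:2 wr:1>
#1 ALU src=r4,r0 dispatched  <A:0 Mu:0 Ld:2 B:1 rd:0 wr:0>
#2 MEM src=r2,r1 held:RD_PORT  <A:0 Mu:0 Ld:2 B:1 rd:0 wr:0>
#3 MEM src=r5 held:RD_PORT  <A:0 Mu:0 Ld:2 B:1 rd:0 wr:0>
#4 ALU src=r7,r5 held:FU  <A:0 Mu:0 Ld:2 B:1 rd:0 wr:0>

issued = [0, 1]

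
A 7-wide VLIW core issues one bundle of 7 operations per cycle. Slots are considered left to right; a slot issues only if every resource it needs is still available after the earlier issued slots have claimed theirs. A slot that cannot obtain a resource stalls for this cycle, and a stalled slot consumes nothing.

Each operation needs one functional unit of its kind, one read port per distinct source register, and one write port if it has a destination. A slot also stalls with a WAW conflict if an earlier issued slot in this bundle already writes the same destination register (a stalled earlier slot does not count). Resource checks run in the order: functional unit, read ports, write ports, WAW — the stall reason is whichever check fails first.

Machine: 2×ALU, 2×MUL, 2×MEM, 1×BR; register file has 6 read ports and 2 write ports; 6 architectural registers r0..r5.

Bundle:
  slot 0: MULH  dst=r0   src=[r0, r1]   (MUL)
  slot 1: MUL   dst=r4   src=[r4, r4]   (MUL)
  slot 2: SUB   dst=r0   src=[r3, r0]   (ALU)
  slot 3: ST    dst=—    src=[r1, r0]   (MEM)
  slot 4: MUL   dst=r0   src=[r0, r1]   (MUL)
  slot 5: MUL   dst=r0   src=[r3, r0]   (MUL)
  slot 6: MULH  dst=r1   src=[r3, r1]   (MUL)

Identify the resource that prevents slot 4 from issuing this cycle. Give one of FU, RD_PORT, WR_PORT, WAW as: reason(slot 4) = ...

reason(slot 4) = FU

(0) want 1×MUL +2rd +1wr — yes → AL2|MU1|ME2|BR1|rd4|wr1
(1) want 1×MUL +1rd +1wr — yes → AL2|MU0|ME2|BR1|rd3|wr0
(2) want 1×ALU +2rd +1wr — WR_PORT → AL2|MU0|ME2|BR1|rd3|wr0
(3) want 1×MEM +2rd +0wr — yes → AL2|MU0|ME1|BR1|rd1|wr0
(4) want 1×MUL +2rd +1wr — FU → AL2|MU0|ME1|BR1|rd1|wr0
(5) want 1×MUL +2rd +1wr — FU → AL2|MU0|ME1|BR1|rd1|wr0
(6) want 1×MUL +2rd +1wr — FU → AL2|MU0|ME1|BR1|rd1|wr0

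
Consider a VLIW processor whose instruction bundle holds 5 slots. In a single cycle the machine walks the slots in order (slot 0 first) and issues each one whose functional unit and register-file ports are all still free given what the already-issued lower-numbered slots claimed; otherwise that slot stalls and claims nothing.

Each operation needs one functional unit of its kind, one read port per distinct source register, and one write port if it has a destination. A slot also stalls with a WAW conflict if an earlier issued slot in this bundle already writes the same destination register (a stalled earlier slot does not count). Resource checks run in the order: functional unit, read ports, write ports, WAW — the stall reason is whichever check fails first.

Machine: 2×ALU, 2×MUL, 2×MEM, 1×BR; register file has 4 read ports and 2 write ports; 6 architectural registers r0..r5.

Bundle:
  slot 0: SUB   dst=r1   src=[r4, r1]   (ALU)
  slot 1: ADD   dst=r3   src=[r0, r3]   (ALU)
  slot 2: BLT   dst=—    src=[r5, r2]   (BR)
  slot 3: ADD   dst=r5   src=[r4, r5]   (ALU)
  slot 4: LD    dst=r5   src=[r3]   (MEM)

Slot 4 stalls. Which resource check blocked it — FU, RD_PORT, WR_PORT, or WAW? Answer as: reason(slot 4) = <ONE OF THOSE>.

[0] ALU needs rd=2 wr=1: ok; after: ALU=1 MUL=2 MEM=2 BR=1, R=2, W=1
[1] ALU needs rd=2 wr=1: ok; after: ALU=0 MUL=2 MEM=2 BR=1, R=0, W=0
[2] BR needs rd=2 wr=0: RD_PORT; after: ALU=0 MUL=2 MEM=2 BR=1, R=0, W=0
[3] ALU needs rd=2 wr=1: FU; after: ALU=0 MUL=2 MEM=2 BR=1, R=0, W=0
[4] MEM needs rd=1 wr=1: RD_PORT; after: ALU=0 MUL=2 MEM=2 BR=1, R=0, W=0

reason(slot 4) = RD_PORT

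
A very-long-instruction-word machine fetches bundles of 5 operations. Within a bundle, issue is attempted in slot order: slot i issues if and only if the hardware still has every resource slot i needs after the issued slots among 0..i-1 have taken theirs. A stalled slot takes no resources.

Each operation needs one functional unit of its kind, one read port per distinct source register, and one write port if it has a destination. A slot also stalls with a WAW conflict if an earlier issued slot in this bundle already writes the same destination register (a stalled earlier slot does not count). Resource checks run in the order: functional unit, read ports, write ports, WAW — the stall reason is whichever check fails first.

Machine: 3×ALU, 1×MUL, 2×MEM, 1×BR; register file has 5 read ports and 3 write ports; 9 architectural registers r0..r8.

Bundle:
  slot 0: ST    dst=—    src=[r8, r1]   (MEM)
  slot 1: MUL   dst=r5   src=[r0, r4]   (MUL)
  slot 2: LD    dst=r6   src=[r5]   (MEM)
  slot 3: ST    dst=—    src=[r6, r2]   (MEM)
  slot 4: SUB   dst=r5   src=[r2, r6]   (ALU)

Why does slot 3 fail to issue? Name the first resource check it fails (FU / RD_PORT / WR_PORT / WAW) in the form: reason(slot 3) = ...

reason(slot 3) = FU

#0 MEM src=r8,r1 dispatched  <A:3 Mu:1 Ld:1 B:1 rd:3 wr:3>
#1 MUL src=r0,r4 dispatched  <A:3 Mu:0 Ld:1 B:1 rd:1 wr:2>
#2 MEM src=r5 dispatched  <A:3 Mu:0 Ld:0 B:1 rd:0 wr:1>
#3 MEM src=r6,r2 held:FU  <A:3 Mu:0 Ld:0 B:1 rd:0 wr:1>
#4 ALU src=r2,r6 held:RD_PORT  <A:3 Mu:0 Ld:0 B:1 rd:0 wr:1>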